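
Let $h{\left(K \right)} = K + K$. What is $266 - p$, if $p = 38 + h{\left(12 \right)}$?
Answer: $204$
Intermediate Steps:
$h{\left(K \right)} = 2 K$
$p = 62$ ($p = 38 + 2 \cdot 12 = 38 + 24 = 62$)
$266 - p = 266 - 62 = 204$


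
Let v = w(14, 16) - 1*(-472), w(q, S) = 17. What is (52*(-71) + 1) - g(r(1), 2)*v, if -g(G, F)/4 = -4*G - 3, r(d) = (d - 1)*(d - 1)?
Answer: -9559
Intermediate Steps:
r(d) = (-1 + d)² (r(d) = (-1 + d)*(-1 + d) = (-1 + d)²)
g(G, F) = 12 + 16*G (g(G, F) = -4*(-4*G - 3) = -4*(-3 - 4*G) = 12 + 16*G)
v = 489 (v = 17 - 1*(-472) = 17 + 472 = 489)
(52*(-71) + 1) - g(r(1), 2)*v = (52*(-71) + 1) - (12 + 16*(-1 + 1)²)*489 = (-3692 + 1) - (12 + 16*0²)*489 = -3691 - (12 + 16*0)*489 = -3691 - (12 + 0)*489 = -3691 - 12*489 = -3691 - 1*5868 = -3691 - 5868 = -9559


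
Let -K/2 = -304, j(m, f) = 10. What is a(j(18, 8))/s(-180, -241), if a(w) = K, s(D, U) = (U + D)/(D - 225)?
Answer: 246240/421 ≈ 584.89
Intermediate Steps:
K = 608 (K = -2*(-304) = 608)
s(D, U) = (D + U)/(-225 + D)
a(w) = 608
a(j(18, 8))/s(-180, -241) = 608/(((-180 - 241)/(-225 - 180))) = 608/((-421/(-405))) = 608/((-1/405*(-421))) = 608/(421/405) = 608*(405/421) = 246240/421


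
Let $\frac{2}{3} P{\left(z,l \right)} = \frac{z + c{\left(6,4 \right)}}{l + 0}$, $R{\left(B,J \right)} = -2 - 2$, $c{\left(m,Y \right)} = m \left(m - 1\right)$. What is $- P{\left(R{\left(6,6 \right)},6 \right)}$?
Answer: $- \frac{13}{2} \approx -6.5$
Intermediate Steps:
$c{\left(m,Y \right)} = m \left(-1 + m\right)$
$R{\left(B,J \right)} = -4$
$P{\left(z,l \right)} = \frac{3 \left(30 + z\right)}{2 l}$ ($P{\left(z,l \right)} = \frac{3 \frac{z + 6 \left(-1 + 6\right)}{l + 0}}{2} = \frac{3 \frac{z + 6 \cdot 5}{l}}{2} = \frac{3 \frac{z + 30}{l}}{2} = \frac{3 \frac{30 + z}{l}}{2} = \frac{3 \left(30 + z\right)}{2 l}$)
$- P{\left(R{\left(6,6 \right)},6 \right)} = - \frac{3 \left(30 - 4\right)}{2 \cdot 6} = - \frac{3 \cdot 26}{2 \cdot 6} = \left(-1\right) \frac{13}{2} = - \frac{13}{2}$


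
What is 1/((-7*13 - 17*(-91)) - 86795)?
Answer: -1/85339 ≈ -1.1718e-5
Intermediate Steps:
1/((-7*13 - 17*(-91)) - 86795) = 1/((-91 + 1547) - 86795) = 1/(1456 - 86795) = 1/(-85339) = -1/85339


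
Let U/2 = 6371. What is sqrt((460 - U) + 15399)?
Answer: sqrt(3117) ≈ 55.830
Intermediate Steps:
U = 12742 (U = 2*6371 = 12742)
sqrt((460 - U) + 15399) = sqrt((460 - 1*12742) + 15399) = sqrt((460 - 12742) + 15399) = sqrt(-12282 + 15399) = sqrt(3117)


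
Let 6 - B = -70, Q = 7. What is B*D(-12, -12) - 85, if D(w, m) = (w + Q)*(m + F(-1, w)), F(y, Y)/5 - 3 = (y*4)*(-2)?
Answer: -16425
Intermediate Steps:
F(y, Y) = 15 - 40*y (F(y, Y) = 15 + 5*((y*4)*(-2)) = 15 + 5*((4*y)*(-2)) = 15 + 5*(-8*y) = 15 - 40*y)
B = 76 (B = 6 - 1*(-70) = 6 + 70 = 76)
D(w, m) = (7 + w)*(55 + m) (D(w, m) = (w + 7)*(m + (15 - 40*(-1))) = (7 + w)*(m + (15 + 40)) = (7 + w)*(m + 55) = (7 + w)*(55 + m))
B*D(-12, -12) - 85 = 76*(385 + 7*(-12) + 55*(-12) - 12*(-12)) - 85 = 76*(385 - 84 - 660 + 144) - 85 = 76*(-215) - 85 = -16340 - 85 = -16425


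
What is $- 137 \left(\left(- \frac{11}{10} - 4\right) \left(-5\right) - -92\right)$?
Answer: $- \frac{32195}{2} \approx -16098.0$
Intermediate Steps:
$- 137 \left(\left(- \frac{11}{10} - 4\right) \left(-5\right) - -92\right) = - 137 \left(\left(\left(-11\right) \frac{1}{10} - 4\right) \left(-5\right) + 92\right) = - 137 \left(\left(- \frac{11}{10} - 4\right) \left(-5\right) + 92\right) = - 137 \left(\left(- \frac{51}{10}\right) \left(-5\right) + 92\right) = - 137 \left(\frac{51}{2} + 92\right) = \left(-137\right) \frac{235}{2} = - \frac{32195}{2}$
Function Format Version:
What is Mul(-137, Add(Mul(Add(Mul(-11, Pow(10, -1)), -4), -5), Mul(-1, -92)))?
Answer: Rational(-32195, 2) ≈ -16098.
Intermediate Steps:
Mul(-137, Add(Mul(Add(Mul(-11, Pow(10, -1)), -4), -5), Mul(-1, -92))) = Mul(-137, Add(Mul(Add(Mul(-11, Rational(1, 10)), -4), -5), 92)) = Mul(-137, Add(Mul(Add(Rational(-11, 10), -4), -5), 92)) = Mul(-137, Add(Mul(Rational(-51, 10), -5), 92)) = Mul(-137, Add(Rational(51, 2), 92)) = Mul(-137, Rational(235, 2)) = Rational(-32195, 2)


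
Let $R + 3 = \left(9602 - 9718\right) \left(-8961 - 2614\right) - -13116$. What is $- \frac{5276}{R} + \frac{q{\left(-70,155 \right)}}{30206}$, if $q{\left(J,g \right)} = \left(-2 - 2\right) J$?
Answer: $\frac{110130392}{20476843739} \approx 0.0053783$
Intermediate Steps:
$q{\left(J,g \right)} = - 4 J$
$R = 1355813$ ($R = -3 - \left(-13116 - \left(9602 - 9718\right) \left(-8961 - 2614\right)\right) = -3 + \left(\left(-116\right) \left(-11575\right) + 13116\right) = -3 + \left(1342700 + 13116\right) = -3 + 1355816 = 1355813$)
$- \frac{5276}{R} + \frac{q{\left(-70,155 \right)}}{30206} = - \frac{5276}{1355813} + \frac{\left(-4\right) \left(-70\right)}{30206} = \left(-5276\right) \frac{1}{1355813} + 280 \cdot \frac{1}{30206} = - \frac{5276}{1355813} + \frac{140}{15103} = \frac{110130392}{20476843739}$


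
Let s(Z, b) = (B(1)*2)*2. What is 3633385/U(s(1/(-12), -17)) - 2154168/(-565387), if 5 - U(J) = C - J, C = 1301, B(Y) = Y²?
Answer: -2051485459939/730480004 ≈ -2808.4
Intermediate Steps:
s(Z, b) = 4 (s(Z, b) = (1²*2)*2 = (1*2)*2 = 2*2 = 4)
U(J) = -1296 + J (U(J) = 5 - (1301 - J) = 5 + (-1301 + J) = -1296 + J)
3633385/U(s(1/(-12), -17)) - 2154168/(-565387) = 3633385/(-1296 + 4) - 2154168/(-565387) = 3633385/(-1292) - 2154168*(-1/565387) = 3633385*(-1/1292) + 2154168/565387 = -3633385/1292 + 2154168/565387 = -2051485459939/730480004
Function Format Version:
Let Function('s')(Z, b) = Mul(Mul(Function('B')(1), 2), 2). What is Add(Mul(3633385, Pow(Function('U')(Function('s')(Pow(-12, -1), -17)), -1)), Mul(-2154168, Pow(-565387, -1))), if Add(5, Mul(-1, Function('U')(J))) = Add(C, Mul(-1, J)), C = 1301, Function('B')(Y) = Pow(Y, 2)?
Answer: Rational(-2051485459939, 730480004) ≈ -2808.4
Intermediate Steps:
Function('s')(Z, b) = 4 (Function('s')(Z, b) = Mul(Mul(Pow(1, 2), 2), 2) = Mul(Mul(1, 2), 2) = Mul(2, 2) = 4)
Function('U')(J) = Add(-1296, J) (Function('U')(J) = Add(5, Mul(-1, Add(1301, Mul(-1, J)))) = Add(5, Add(-1301, J)) = Add(-1296, J))
Add(Mul(3633385, Pow(Function('U')(Function('s')(Pow(-12, -1), -17)), -1)), Mul(-2154168, Pow(-565387, -1))) = Add(Mul(3633385, Pow(Add(-1296, 4), -1)), Mul(-2154168, Pow(-565387, -1))) = Add(Mul(3633385, Pow(-1292, -1)), Mul(-2154168, Rational(-1, 565387))) = Add(Mul(3633385, Rational(-1, 1292)), Rational(2154168, 565387)) = Add(Rational(-3633385, 1292), Rational(2154168, 565387)) = Rational(-2051485459939, 730480004)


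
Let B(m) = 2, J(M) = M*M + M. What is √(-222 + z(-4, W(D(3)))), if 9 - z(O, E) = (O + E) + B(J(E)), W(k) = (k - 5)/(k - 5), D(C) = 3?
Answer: 2*I*√53 ≈ 14.56*I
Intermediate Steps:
J(M) = M + M² (J(M) = M² + M = M + M²)
W(k) = 1 (W(k) = (-5 + k)/(-5 + k) = 1)
z(O, E) = 7 - E - O (z(O, E) = 9 - ((O + E) + 2) = 9 - ((E + O) + 2) = 9 - (2 + E + O) = 9 + (-2 - E - O) = 7 - E - O)
√(-222 + z(-4, W(D(3)))) = √(-222 + (7 - 1*1 - 1*(-4))) = √(-222 + (7 - 1 + 4)) = √(-222 + 10) = √(-212) = 2*I*√53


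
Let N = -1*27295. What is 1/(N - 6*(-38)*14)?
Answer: -1/24103 ≈ -4.1489e-5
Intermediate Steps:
N = -27295
1/(N - 6*(-38)*14) = 1/(-27295 - 6*(-38)*14) = 1/(-27295 + 228*14) = 1/(-27295 + 3192) = 1/(-24103) = -1/24103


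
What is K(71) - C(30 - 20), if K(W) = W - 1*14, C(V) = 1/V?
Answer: 569/10 ≈ 56.900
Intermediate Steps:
K(W) = -14 + W (K(W) = W - 14 = -14 + W)
K(71) - C(30 - 20) = (-14 + 71) - 1/(30 - 20) = 57 - 1/10 = 57 - 1*⅒ = 57 - ⅒ = 569/10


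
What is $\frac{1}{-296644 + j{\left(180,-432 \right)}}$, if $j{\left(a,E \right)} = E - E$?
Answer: $- \frac{1}{296644} \approx -3.371 \cdot 10^{-6}$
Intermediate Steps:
$j{\left(a,E \right)} = 0$
$\frac{1}{-296644 + j{\left(180,-432 \right)}} = \frac{1}{-296644 + 0} = \frac{1}{-296644} = - \frac{1}{296644}$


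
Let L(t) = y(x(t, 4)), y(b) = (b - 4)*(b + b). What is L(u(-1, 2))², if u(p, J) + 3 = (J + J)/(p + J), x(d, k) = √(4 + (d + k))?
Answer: 36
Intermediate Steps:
x(d, k) = √(4 + d + k)
u(p, J) = -3 + 2*J/(J + p) (u(p, J) = -3 + (J + J)/(p + J) = -3 + (2*J)/(J + p) = -3 + 2*J/(J + p))
y(b) = 2*b*(-4 + b) (y(b) = (-4 + b)*(2*b) = 2*b*(-4 + b))
L(t) = 2*√(8 + t)*(-4 + √(8 + t)) (L(t) = 2*√(4 + t + 4)*(-4 + √(4 + t + 4)) = 2*√(8 + t)*(-4 + √(8 + t)))
L(u(-1, 2))² = (16 - 8*√(8 + (-1*2 - 3*(-1))/(2 - 1)) + 2*((-1*2 - 3*(-1))/(2 - 1)))² = (16 - 8*√(8 + (-2 + 3)/1) + 2*((-2 + 3)/1))² = (16 - 8*√(8 + 1*1) + 2*(1*1))² = (16 - 8*√(8 + 1) + 2*1)² = (16 - 8*√9 + 2)² = (16 - 8*3 + 2)² = (16 - 24 + 2)² = (-6)² = 36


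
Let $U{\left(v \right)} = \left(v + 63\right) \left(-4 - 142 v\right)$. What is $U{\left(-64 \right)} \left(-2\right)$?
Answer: $18168$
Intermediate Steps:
$U{\left(v \right)} = \left(-4 - 142 v\right) \left(63 + v\right)$ ($U{\left(v \right)} = \left(63 + v\right) \left(-4 - 142 v\right) = \left(-4 - 142 v\right) \left(63 + v\right)$)
$U{\left(-64 \right)} \left(-2\right) = \left(-252 - -572800 - 142 \left(-64\right)^{2}\right) \left(-2\right) = \left(-252 + 572800 - 581632\right) \left(-2\right) = \left(-9084\right) \left(-2\right) = 18168$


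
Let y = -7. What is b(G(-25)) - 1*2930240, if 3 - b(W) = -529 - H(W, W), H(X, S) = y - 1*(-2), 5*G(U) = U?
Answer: -2929713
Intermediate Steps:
G(U) = U/5
H(X, S) = -5 (H(X, S) = -7 - 1*(-2) = -7 + 2 = -5)
b(W) = 527 (b(W) = 3 - (-529 - 1*(-5)) = 3 - (-529 + 5) = 3 - 1*(-524) = 3 + 524 = 527)
b(G(-25)) - 1*2930240 = 527 - 1*2930240 = 527 - 2930240 = -2929713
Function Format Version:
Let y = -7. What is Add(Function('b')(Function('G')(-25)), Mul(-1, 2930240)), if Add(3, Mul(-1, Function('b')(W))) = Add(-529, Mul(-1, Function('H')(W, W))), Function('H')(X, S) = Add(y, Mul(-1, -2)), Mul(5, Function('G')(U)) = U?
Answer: -2929713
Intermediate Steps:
Function('G')(U) = Mul(Rational(1, 5), U)
Function('H')(X, S) = -5 (Function('H')(X, S) = Add(-7, Mul(-1, -2)) = Add(-7, 2) = -5)
Function('b')(W) = 527 (Function('b')(W) = Add(3, Mul(-1, Add(-529, Mul(-1, -5)))) = Add(3, Mul(-1, Add(-529, 5))) = Add(3, Mul(-1, -524)) = Add(3, 524) = 527)
Add(Function('b')(Function('G')(-25)), Mul(-1, 2930240)) = Add(527, Mul(-1, 2930240)) = Add(527, -2930240) = -2929713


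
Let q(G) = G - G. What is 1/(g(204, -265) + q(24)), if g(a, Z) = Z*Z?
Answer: 1/70225 ≈ 1.4240e-5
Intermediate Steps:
g(a, Z) = Z²
q(G) = 0
1/(g(204, -265) + q(24)) = 1/((-265)² + 0) = 1/(70225 + 0) = 1/70225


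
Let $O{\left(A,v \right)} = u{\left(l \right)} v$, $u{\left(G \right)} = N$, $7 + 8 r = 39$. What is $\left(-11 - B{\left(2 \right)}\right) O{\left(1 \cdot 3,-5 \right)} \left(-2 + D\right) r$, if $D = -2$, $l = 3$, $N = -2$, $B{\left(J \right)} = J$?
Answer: $2080$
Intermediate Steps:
$r = 4$ ($r = - \frac{7}{8} + \frac{1}{8} \cdot 39 = - \frac{7}{8} + \frac{39}{8} = 4$)
$u{\left(G \right)} = -2$
$O{\left(A,v \right)} = - 2 v$
$\left(-11 - B{\left(2 \right)}\right) O{\left(1 \cdot 3,-5 \right)} \left(-2 + D\right) r = \left(-11 - 2\right) \left(-2\right) \left(-5\right) \left(-2 - 2\right) 4 = \left(-11 - 2\right) 10 \left(-4\right) 4 = \left(-13\right) \left(-40\right) 4 = 520 \cdot 4 = 2080$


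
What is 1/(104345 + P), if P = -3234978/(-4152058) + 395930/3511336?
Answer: 3644817682372/380321751821864977 ≈ 9.5835e-6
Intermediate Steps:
P = 3250754758637/3644817682372 (P = -3234978*(-1/4152058) + 395930*(1/3511336) = 1617489/2076029 + 197965/1755668 = 3250754758637/3644817682372 ≈ 0.89188)
1/(104345 + P) = 1/(104345 + 3250754758637/3644817682372) = 1/(380321751821864977/3644817682372) = 3644817682372/380321751821864977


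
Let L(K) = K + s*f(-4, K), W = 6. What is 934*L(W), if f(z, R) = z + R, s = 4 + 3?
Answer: 18680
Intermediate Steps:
s = 7
f(z, R) = R + z
L(K) = -28 + 8*K (L(K) = K + 7*(K - 4) = K + 7*(-4 + K) = K + (-28 + 7*K) = -28 + 8*K)
934*L(W) = 934*(-28 + 8*6) = 934*(-28 + 48) = 934*20 = 18680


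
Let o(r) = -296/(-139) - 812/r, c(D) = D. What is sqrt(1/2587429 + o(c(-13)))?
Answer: sqrt(8354851377614952977)/359652631 ≈ 8.0368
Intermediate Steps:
o(r) = 296/139 - 812/r (o(r) = -296*(-1/139) - 812/r = 296/139 - 812/r)
sqrt(1/2587429 + o(c(-13))) = sqrt(1/2587429 + (296/139 - 812/(-13))) = sqrt(1/2587429 + (296/139 - 812*(-1/13))) = sqrt(1/2587429 + (296/139 + 812/13)) = sqrt(1/2587429 + 116716/1807) = sqrt(23230335767/359652631) = sqrt(8354851377614952977)/359652631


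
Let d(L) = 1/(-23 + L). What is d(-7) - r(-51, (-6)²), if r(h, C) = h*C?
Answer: 55079/30 ≈ 1836.0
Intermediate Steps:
r(h, C) = C*h
d(-7) - r(-51, (-6)²) = 1/(-23 - 7) - (-6)²*(-51) = 1/(-30) - 36*(-51) = -1/30 - 1*(-1836) = -1/30 + 1836 = 55079/30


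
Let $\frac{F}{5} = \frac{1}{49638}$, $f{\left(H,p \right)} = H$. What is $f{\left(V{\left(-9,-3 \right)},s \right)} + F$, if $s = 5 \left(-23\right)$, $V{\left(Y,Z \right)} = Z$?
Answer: $- \frac{148909}{49638} \approx -2.9999$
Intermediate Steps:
$s = -115$
$F = \frac{5}{49638} \approx 0.00010073$
$f{\left(V{\left(-9,-3 \right)},s \right)} + F = -3 + \frac{5}{49638} = - \frac{148909}{49638}$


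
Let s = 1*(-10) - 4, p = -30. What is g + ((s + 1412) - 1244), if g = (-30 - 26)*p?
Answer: 1834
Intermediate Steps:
s = -14 (s = -10 - 4 = -14)
g = 1680 (g = (-30 - 26)*(-30) = -56*(-30) = 1680)
g + ((s + 1412) - 1244) = 1680 + ((-14 + 1412) - 1244) = 1680 + (1398 - 1244) = 1680 + 154 = 1834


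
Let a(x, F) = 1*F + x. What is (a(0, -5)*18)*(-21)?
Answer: 1890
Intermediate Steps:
a(x, F) = F + x
(a(0, -5)*18)*(-21) = ((-5 + 0)*18)*(-21) = -5*18*(-21) = -90*(-21) = 1890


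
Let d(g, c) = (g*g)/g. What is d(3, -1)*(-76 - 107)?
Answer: -549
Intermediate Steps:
d(g, c) = g (d(g, c) = g²/g = g)
d(3, -1)*(-76 - 107) = 3*(-76 - 107) = 3*(-183) = -549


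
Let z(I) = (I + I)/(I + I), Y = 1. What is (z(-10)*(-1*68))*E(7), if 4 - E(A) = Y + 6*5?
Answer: 1836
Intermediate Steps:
E(A) = -27 (E(A) = 4 - (1 + 6*5) = 4 - (1 + 30) = 4 - 1*31 = 4 - 31 = -27)
z(I) = 1 (z(I) = (2*I)/((2*I)) = (2*I)*(1/(2*I)) = 1)
(z(-10)*(-1*68))*E(7) = (1*(-1*68))*(-27) = (1*(-68))*(-27) = -68*(-27) = 1836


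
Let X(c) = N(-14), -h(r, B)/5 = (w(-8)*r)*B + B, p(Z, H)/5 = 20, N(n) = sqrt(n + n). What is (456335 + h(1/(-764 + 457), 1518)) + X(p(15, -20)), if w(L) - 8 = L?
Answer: 448745 + 2*I*sqrt(7) ≈ 4.4875e+5 + 5.2915*I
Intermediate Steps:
N(n) = sqrt(2)*sqrt(n) (N(n) = sqrt(2*n) = sqrt(2)*sqrt(n))
p(Z, H) = 100 (p(Z, H) = 5*20 = 100)
w(L) = 8 + L
h(r, B) = -5*B (h(r, B) = -5*(((8 - 8)*r)*B + B) = -5*((0*r)*B + B) = -5*(0*B + B) = -5*(0 + B) = -5*B)
X(c) = 2*I*sqrt(7) (X(c) = sqrt(2)*sqrt(-14) = sqrt(2)*(I*sqrt(14)) = 2*I*sqrt(7))
(456335 + h(1/(-764 + 457), 1518)) + X(p(15, -20)) = (456335 - 5*1518) + 2*I*sqrt(7) = (456335 - 7590) + 2*I*sqrt(7) = 448745 + 2*I*sqrt(7)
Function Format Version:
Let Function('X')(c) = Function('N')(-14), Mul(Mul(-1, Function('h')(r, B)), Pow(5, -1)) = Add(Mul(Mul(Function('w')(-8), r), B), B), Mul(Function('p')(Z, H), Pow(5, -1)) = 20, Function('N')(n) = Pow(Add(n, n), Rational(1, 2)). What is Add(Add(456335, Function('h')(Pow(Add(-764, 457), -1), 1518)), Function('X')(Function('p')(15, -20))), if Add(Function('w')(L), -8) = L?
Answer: Add(448745, Mul(2, I, Pow(7, Rational(1, 2)))) ≈ Add(4.4875e+5, Mul(5.2915, I))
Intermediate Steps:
Function('N')(n) = Mul(Pow(2, Rational(1, 2)), Pow(n, Rational(1, 2))) (Function('N')(n) = Pow(Mul(2, n), Rational(1, 2)) = Mul(Pow(2, Rational(1, 2)), Pow(n, Rational(1, 2))))
Function('p')(Z, H) = 100 (Function('p')(Z, H) = Mul(5, 20) = 100)
Function('w')(L) = Add(8, L)
Function('h')(r, B) = Mul(-5, B) (Function('h')(r, B) = Mul(-5, Add(Mul(Mul(Add(8, -8), r), B), B)) = Mul(-5, Add(Mul(Mul(0, r), B), B)) = Mul(-5, Add(Mul(0, B), B)) = Mul(-5, Add(0, B)) = Mul(-5, B))
Function('X')(c) = Mul(2, I, Pow(7, Rational(1, 2))) (Function('X')(c) = Mul(Pow(2, Rational(1, 2)), Pow(-14, Rational(1, 2))) = Mul(Pow(2, Rational(1, 2)), Mul(I, Pow(14, Rational(1, 2)))) = Mul(2, I, Pow(7, Rational(1, 2))))
Add(Add(456335, Function('h')(Pow(Add(-764, 457), -1), 1518)), Function('X')(Function('p')(15, -20))) = Add(Add(456335, Mul(-5, 1518)), Mul(2, I, Pow(7, Rational(1, 2)))) = Add(Add(456335, -7590), Mul(2, I, Pow(7, Rational(1, 2)))) = Add(448745, Mul(2, I, Pow(7, Rational(1, 2))))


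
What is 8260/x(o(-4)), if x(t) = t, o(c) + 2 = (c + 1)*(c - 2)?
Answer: 2065/4 ≈ 516.25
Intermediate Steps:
o(c) = -2 + (1 + c)*(-2 + c) (o(c) = -2 + (c + 1)*(c - 2) = -2 + (1 + c)*(-2 + c))
8260/x(o(-4)) = 8260/(-4 + (-4)² - 1*(-4)) = 8260/(-4 + 16 + 4) = 8260/16 = 8260*(1/16) = 2065/4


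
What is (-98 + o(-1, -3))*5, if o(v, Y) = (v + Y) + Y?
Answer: -525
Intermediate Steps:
o(v, Y) = v + 2*Y (o(v, Y) = (Y + v) + Y = v + 2*Y)
(-98 + o(-1, -3))*5 = (-98 + (-1 + 2*(-3)))*5 = (-98 + (-1 - 6))*5 = (-98 - 7)*5 = -105*5 = -525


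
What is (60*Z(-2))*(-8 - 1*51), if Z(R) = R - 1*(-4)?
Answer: -7080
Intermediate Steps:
Z(R) = 4 + R (Z(R) = R + 4 = 4 + R)
(60*Z(-2))*(-8 - 1*51) = (60*(4 - 2))*(-8 - 1*51) = (60*2)*(-8 - 51) = 120*(-59) = -7080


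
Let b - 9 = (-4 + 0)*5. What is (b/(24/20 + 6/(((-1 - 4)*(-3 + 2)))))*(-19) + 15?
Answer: 1225/12 ≈ 102.08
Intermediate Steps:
b = -11 (b = 9 + (-4 + 0)*5 = 9 - 4*5 = 9 - 20 = -11)
(b/(24/20 + 6/(((-1 - 4)*(-3 + 2)))))*(-19) + 15 = -11/(24/20 + 6/(((-1 - 4)*(-3 + 2))))*(-19) + 15 = -11/(24*(1/20) + 6/((-5*(-1))))*(-19) + 15 = -11/(6/5 + 6/5)*(-19) + 15 = -11/12/5*(-19) + 15 = -11*5/12*(-19) + 15 = -55/12*(-19) + 15 = 1045/12 + 15 = 1225/12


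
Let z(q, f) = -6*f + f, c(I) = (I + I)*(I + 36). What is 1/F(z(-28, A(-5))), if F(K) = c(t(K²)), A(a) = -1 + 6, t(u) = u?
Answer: 1/826250 ≈ 1.2103e-6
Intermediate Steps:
A(a) = 5
c(I) = 2*I*(36 + I) (c(I) = (2*I)*(36 + I) = 2*I*(36 + I))
z(q, f) = -5*f
F(K) = 2*K²*(36 + K²)
1/F(z(-28, A(-5))) = 1/(2*(-5*5)²*(36 + (-5*5)²)) = 1/(2*(-25)²*(36 + (-25)²)) = 1/(2*625*(36 + 625)) = 1/(2*625*661) = 1/826250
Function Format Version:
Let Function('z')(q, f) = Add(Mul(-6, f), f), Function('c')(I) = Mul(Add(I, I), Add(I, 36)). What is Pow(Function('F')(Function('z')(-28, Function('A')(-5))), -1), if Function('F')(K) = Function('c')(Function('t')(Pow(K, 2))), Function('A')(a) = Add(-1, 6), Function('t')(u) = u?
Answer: Rational(1, 826250) ≈ 1.2103e-6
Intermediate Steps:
Function('A')(a) = 5
Function('c')(I) = Mul(2, I, Add(36, I)) (Function('c')(I) = Mul(Mul(2, I), Add(36, I)) = Mul(2, I, Add(36, I)))
Function('z')(q, f) = Mul(-5, f)
Function('F')(K) = Mul(2, Pow(K, 2), Add(36, Pow(K, 2)))
Pow(Function('F')(Function('z')(-28, Function('A')(-5))), -1) = Pow(Mul(2, Pow(Mul(-5, 5), 2), Add(36, Pow(Mul(-5, 5), 2))), -1) = Pow(Mul(2, Pow(-25, 2), Add(36, Pow(-25, 2))), -1) = Pow(Mul(2, 625, Add(36, 625)), -1) = Pow(Mul(2, 625, 661), -1) = Pow(826250, -1) = Rational(1, 826250)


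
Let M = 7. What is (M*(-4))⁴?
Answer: 614656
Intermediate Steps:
(M*(-4))⁴ = (7*(-4))⁴ = (-28)⁴ = 614656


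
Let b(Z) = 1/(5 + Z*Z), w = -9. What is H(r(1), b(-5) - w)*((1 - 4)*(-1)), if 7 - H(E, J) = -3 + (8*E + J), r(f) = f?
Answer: -211/10 ≈ -21.100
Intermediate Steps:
b(Z) = 1/(5 + Z²)
H(E, J) = 10 - J - 8*E (H(E, J) = 7 - (-3 + (8*E + J)) = 7 - (-3 + (J + 8*E)) = 7 - (-3 + J + 8*E) = 7 + (3 - J - 8*E) = 10 - J - 8*E)
H(r(1), b(-5) - w)*((1 - 4)*(-1)) = (10 - (1/(5 + (-5)²) - 1*(-9)) - 8*1)*((1 - 4)*(-1)) = (10 - (1/(5 + 25) + 9) - 8)*(-3*(-1)) = (10 - (1/30 + 9) - 8)*3 = (10 - 1*271/30 - 8)*3 = (10 - 271/30 - 8)*3 = -211/30*3 = -211/10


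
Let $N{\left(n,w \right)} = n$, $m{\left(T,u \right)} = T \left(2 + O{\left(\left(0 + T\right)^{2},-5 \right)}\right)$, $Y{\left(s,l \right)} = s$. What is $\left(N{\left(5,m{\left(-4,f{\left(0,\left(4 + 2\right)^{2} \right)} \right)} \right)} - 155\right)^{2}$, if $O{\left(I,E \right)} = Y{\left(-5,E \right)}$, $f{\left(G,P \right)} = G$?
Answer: $22500$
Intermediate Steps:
$O{\left(I,E \right)} = -5$
$m{\left(T,u \right)} = - 3 T$ ($m{\left(T,u \right)} = T \left(2 - 5\right) = T \left(-3\right) = - 3 T$)
$\left(N{\left(5,m{\left(-4,f{\left(0,\left(4 + 2\right)^{2} \right)} \right)} \right)} - 155\right)^{2} = \left(5 - 155\right)^{2} = \left(-150\right)^{2} = 22500$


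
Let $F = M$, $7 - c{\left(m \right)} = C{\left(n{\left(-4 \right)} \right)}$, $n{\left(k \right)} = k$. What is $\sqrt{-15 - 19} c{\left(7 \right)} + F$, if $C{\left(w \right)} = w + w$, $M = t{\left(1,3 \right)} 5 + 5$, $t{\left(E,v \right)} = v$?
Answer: $20 + 15 i \sqrt{34} \approx 20.0 + 87.464 i$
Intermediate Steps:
$M = 20$ ($M = 3 \cdot 5 + 5 = 15 + 5 = 20$)
$C{\left(w \right)} = 2 w$
$c{\left(m \right)} = 15$ ($c{\left(m \right)} = 7 - 2 \left(-4\right) = 7 - -8 = 7 + 8 = 15$)
$F = 20$
$\sqrt{-15 - 19} c{\left(7 \right)} + F = \sqrt{-15 - 19} \cdot 15 + 20 = \sqrt{-34} \cdot 15 + 20 = i \sqrt{34} \cdot 15 + 20 = 15 i \sqrt{34} + 20 = 20 + 15 i \sqrt{34}$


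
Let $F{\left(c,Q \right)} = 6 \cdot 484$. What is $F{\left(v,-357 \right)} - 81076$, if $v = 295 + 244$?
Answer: $-78172$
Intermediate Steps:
$v = 539$
$F{\left(c,Q \right)} = 2904$
$F{\left(v,-357 \right)} - 81076 = 2904 - 81076 = -78172$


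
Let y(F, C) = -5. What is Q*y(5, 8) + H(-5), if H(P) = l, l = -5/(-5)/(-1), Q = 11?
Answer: -56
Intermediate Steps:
l = -1 (l = -5*(-1/5)*(-1) = 1*(-1) = -1)
H(P) = -1
Q*y(5, 8) + H(-5) = 11*(-5) - 1 = -55 - 1 = -56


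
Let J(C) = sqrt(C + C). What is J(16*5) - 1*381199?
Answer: -381199 + 4*sqrt(10) ≈ -3.8119e+5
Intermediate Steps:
J(C) = sqrt(2)*sqrt(C) (J(C) = sqrt(2*C) = sqrt(2)*sqrt(C))
J(16*5) - 1*381199 = sqrt(2)*sqrt(16*5) - 1*381199 = sqrt(2)*sqrt(80) - 381199 = sqrt(2)*(4*sqrt(5)) - 381199 = 4*sqrt(10) - 381199 = -381199 + 4*sqrt(10)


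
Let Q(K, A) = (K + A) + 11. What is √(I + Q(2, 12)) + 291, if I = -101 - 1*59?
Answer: 291 + 3*I*√15 ≈ 291.0 + 11.619*I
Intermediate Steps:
Q(K, A) = 11 + A + K (Q(K, A) = (A + K) + 11 = 11 + A + K)
I = -160 (I = -101 - 59 = -160)
√(I + Q(2, 12)) + 291 = √(-160 + (11 + 12 + 2)) + 291 = √(-160 + 25) + 291 = √(-135) + 291 = 3*I*√15 + 291 = 291 + 3*I*√15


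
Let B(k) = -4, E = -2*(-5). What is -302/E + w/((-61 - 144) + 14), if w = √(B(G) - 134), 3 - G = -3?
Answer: -151/5 - I*√138/191 ≈ -30.2 - 0.061504*I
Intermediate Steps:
E = 10
G = 6 (G = 3 - 1*(-3) = 3 + 3 = 6)
w = I*√138 (w = √(-4 - 134) = √(-138) = I*√138 ≈ 11.747*I)
-302/E + w/((-61 - 144) + 14) = -302/10 + (I*√138)/((-61 - 144) + 14) = -302*⅒ + (I*√138)/(-205 + 14) = -151/5 + (I*√138)/(-191) = -151/5 + (I*√138)*(-1/191) = -151/5 - I*√138/191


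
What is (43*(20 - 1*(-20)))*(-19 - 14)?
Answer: -56760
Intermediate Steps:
(43*(20 - 1*(-20)))*(-19 - 14) = (43*(20 + 20))*(-33) = (43*40)*(-33) = 1720*(-33) = -56760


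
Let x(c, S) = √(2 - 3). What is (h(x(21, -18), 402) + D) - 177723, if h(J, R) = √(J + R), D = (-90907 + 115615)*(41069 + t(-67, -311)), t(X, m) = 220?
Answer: 1019990889 + √(402 + I) ≈ 1.02e+9 + 0.024938*I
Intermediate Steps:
D = 1020168612 (D = (-90907 + 115615)*(41069 + 220) = 24708*41289 = 1020168612)
x(c, S) = I (x(c, S) = √(-1) = I)
(h(x(21, -18), 402) + D) - 177723 = (√(I + 402) + 1020168612) - 177723 = (√(402 + I) + 1020168612) - 177723 = (1020168612 + √(402 + I)) - 177723 = 1019990889 + √(402 + I)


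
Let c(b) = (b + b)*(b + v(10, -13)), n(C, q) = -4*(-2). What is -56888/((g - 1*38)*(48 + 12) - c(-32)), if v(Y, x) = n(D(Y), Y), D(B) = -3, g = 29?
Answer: 14222/519 ≈ 27.403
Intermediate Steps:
n(C, q) = 8
v(Y, x) = 8
c(b) = 2*b*(8 + b) (c(b) = (b + b)*(b + 8) = (2*b)*(8 + b) = 2*b*(8 + b))
-56888/((g - 1*38)*(48 + 12) - c(-32)) = -56888/((29 - 1*38)*(48 + 12) - 2*(-32)*(8 - 32)) = -56888/((29 - 38)*60 - 2*(-32)*(-24)) = -56888/(-9*60 - 1*1536) = -56888/(-540 - 1536) = -56888/(-2076) = -56888*(-1/2076) = 14222/519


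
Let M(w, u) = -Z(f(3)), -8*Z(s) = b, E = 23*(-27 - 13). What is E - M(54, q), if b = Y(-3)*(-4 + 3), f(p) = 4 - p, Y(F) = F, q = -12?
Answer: -7363/8 ≈ -920.38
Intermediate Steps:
E = -920 (E = 23*(-40) = -920)
b = 3 (b = -3*(-4 + 3) = -3*(-1) = 3)
Z(s) = -3/8 (Z(s) = -1/8*3 = -3/8)
M(w, u) = 3/8 (M(w, u) = -1*(-3/8) = 3/8)
E - M(54, q) = -920 - 1*3/8 = -920 - 3/8 = -7363/8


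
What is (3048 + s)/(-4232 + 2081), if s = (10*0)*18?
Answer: -1016/717 ≈ -1.4170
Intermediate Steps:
s = 0 (s = 0*18 = 0)
(3048 + s)/(-4232 + 2081) = (3048 + 0)/(-4232 + 2081) = 3048/(-2151) = 3048*(-1/2151) = -1016/717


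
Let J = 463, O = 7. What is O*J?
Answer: 3241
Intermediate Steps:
O*J = 7*463 = 3241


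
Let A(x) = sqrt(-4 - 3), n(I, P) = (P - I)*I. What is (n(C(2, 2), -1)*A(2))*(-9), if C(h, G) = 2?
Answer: 54*I*sqrt(7) ≈ 142.87*I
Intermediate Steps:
n(I, P) = I*(P - I)
A(x) = I*sqrt(7) (A(x) = sqrt(-7) = I*sqrt(7))
(n(C(2, 2), -1)*A(2))*(-9) = ((2*(-1 - 1*2))*(I*sqrt(7)))*(-9) = ((2*(-1 - 2))*(I*sqrt(7)))*(-9) = ((2*(-3))*(I*sqrt(7)))*(-9) = -6*I*sqrt(7)*(-9) = 54*I*sqrt(7)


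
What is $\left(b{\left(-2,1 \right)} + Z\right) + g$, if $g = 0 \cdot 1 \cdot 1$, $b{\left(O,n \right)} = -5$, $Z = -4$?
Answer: $-9$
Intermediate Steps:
$g = 0$ ($g = 0 \cdot 1 = 0$)
$\left(b{\left(-2,1 \right)} + Z\right) + g = \left(-5 - 4\right) + 0 = -9 + 0 = -9$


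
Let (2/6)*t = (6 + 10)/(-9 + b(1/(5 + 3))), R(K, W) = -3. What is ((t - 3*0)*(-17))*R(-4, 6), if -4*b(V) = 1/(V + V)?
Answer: -1224/5 ≈ -244.80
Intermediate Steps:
b(V) = -1/(8*V) (b(V) = -1/(4*(V + V)) = -1/(2*V)/4 = -1/(8*V))
t = -24/5 (t = 3*((6 + 10)/(-9 - 1/(8*(1/(5 + 3))))) = 3*(16/(-9 - 1/(8*(1/8)))) = 3*(16/(-9 - 1/(8*1/8))) = 3*(16/(-9 - 1/8*8)) = 3*(16/(-9 - 1)) = 3*(16/(-10)) = 3*(16*(-1/10)) = 3*(-8/5) = -24/5 ≈ -4.8000)
((t - 3*0)*(-17))*R(-4, 6) = ((-24/5 - 3*0)*(-17))*(-3) = ((-24/5 - 1*0)*(-17))*(-3) = ((-24/5 + 0)*(-17))*(-3) = -24/5*(-17)*(-3) = (408/5)*(-3) = -1224/5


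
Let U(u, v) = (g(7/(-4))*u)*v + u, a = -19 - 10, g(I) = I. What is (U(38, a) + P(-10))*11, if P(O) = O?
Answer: 43043/2 ≈ 21522.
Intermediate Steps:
a = -29
U(u, v) = u - 7*u*v/4 (U(u, v) = ((7/(-4))*u)*v + u = ((7*(-¼))*u)*v + u = (-7*u/4)*v + u = -7*u*v/4 + u = u - 7*u*v/4)
(U(38, a) + P(-10))*11 = ((¼)*38*(4 - 7*(-29)) - 10)*11 = ((¼)*38*(4 + 203) - 10)*11 = ((¼)*38*207 - 10)*11 = (3933/2 - 10)*11 = (3913/2)*11 = 43043/2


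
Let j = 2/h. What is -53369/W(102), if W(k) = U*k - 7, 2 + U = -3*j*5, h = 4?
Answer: 53369/976 ≈ 54.681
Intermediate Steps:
j = ½ (j = 2/4 = 2*(¼) = ½ ≈ 0.50000)
U = -19/2 (U = -2 - 3*½*5 = -2 - 3/2*5 = -2 - 15/2 = -19/2 ≈ -9.5000)
W(k) = -7 - 19*k/2 (W(k) = -19*k/2 - 7 = -7 - 19*k/2)
-53369/W(102) = -53369/(-7 - 19/2*102) = -53369/(-7 - 969) = -53369/(-976) = -53369*(-1/976) = 53369/976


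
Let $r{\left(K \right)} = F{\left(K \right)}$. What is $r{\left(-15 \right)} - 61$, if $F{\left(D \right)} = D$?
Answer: $-76$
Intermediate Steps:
$r{\left(K \right)} = K$
$r{\left(-15 \right)} - 61 = -15 - 61 = -76$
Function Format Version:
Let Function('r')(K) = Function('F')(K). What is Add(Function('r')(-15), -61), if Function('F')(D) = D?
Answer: -76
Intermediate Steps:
Function('r')(K) = K
Add(Function('r')(-15), -61) = Add(-15, -61) = -76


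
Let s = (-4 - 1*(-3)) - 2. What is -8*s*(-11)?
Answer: -264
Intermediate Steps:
s = -3 (s = (-4 + 3) - 2 = -1 - 2 = -3)
-8*s*(-11) = -8*(-3)*(-11) = 24*(-11) = -264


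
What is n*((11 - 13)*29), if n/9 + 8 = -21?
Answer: 15138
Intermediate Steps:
n = -261 (n = -72 + 9*(-21) = -72 - 189 = -261)
n*((11 - 13)*29) = -261*(11 - 13)*29 = -(-522)*29 = -261*(-58) = 15138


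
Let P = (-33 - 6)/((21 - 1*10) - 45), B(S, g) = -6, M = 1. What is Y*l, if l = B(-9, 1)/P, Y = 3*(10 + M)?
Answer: -2244/13 ≈ -172.62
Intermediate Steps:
Y = 33 (Y = 3*(10 + 1) = 3*11 = 33)
P = 39/34 (P = -39/((21 - 10) - 45) = -39/(11 - 45) = -39/(-34) = -39*(-1/34) = 39/34 ≈ 1.1471)
l = -68/13 (l = -6/39/34 = -6*34/39 = -68/13 ≈ -5.2308)
Y*l = 33*(-68/13) = -2244/13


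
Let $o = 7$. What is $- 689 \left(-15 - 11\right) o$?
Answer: $125398$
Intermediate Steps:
$- 689 \left(-15 - 11\right) o = - 689 \left(-15 - 11\right) 7 = - 689 \left(\left(-26\right) 7\right) = \left(-689\right) \left(-182\right) = 125398$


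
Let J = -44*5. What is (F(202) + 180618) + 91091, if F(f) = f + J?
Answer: 271691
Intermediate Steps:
J = -220
F(f) = -220 + f (F(f) = f - 220 = -220 + f)
(F(202) + 180618) + 91091 = ((-220 + 202) + 180618) + 91091 = (-18 + 180618) + 91091 = 180600 + 91091 = 271691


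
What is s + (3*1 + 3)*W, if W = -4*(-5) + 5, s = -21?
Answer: 129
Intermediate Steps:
W = 25 (W = 20 + 5 = 25)
s + (3*1 + 3)*W = -21 + (3*1 + 3)*25 = -21 + (3 + 3)*25 = -21 + 6*25 = -21 + 150 = 129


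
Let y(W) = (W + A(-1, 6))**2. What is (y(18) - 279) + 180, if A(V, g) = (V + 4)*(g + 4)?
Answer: 2205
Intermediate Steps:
A(V, g) = (4 + V)*(4 + g)
y(W) = (30 + W)**2 (y(W) = (W + (16 + 4*(-1) + 4*6 - 1*6))**2 = (W + (16 - 4 + 24 - 6))**2 = (W + 30)**2 = (30 + W)**2)
(y(18) - 279) + 180 = ((30 + 18)**2 - 279) + 180 = (48**2 - 279) + 180 = (2304 - 279) + 180 = 2025 + 180 = 2205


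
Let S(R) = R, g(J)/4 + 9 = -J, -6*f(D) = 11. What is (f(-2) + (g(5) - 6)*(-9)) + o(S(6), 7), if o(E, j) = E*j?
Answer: 3589/6 ≈ 598.17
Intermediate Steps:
f(D) = -11/6 (f(D) = -⅙*11 = -11/6)
g(J) = -36 - 4*J (g(J) = -36 + 4*(-J) = -36 - 4*J)
(f(-2) + (g(5) - 6)*(-9)) + o(S(6), 7) = (-11/6 + ((-36 - 4*5) - 6)*(-9)) + 6*7 = (-11/6 + ((-36 - 20) - 6)*(-9)) + 42 = (-11/6 + (-56 - 6)*(-9)) + 42 = (-11/6 - 62*(-9)) + 42 = (-11/6 + 558) + 42 = 3337/6 + 42 = 3589/6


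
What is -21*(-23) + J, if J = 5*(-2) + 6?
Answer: 479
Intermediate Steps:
J = -4 (J = -10 + 6 = -4)
-21*(-23) + J = -21*(-23) - 4 = 483 - 4 = 479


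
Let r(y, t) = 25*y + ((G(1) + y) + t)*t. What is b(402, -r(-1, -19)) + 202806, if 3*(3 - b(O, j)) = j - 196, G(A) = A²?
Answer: 608959/3 ≈ 2.0299e+5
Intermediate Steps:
r(y, t) = 25*y + t*(1 + t + y) (r(y, t) = 25*y + ((1² + y) + t)*t = 25*y + ((1 + y) + t)*t = 25*y + (1 + t + y)*t = 25*y + t*(1 + t + y))
b(O, j) = 205/3 - j/3 (b(O, j) = 3 - (j - 196)/3 = 3 - (-196 + j)/3 = 3 + (196/3 - j/3) = 205/3 - j/3)
b(402, -r(-1, -19)) + 202806 = (205/3 - (-1)*(-19 + (-19)² + 25*(-1) - 19*(-1))/3) + 202806 = (205/3 - (-1)*(-19 + 361 - 25 + 19)/3) + 202806 = (205/3 - (-1)*336/3) + 202806 = (205/3 - ⅓*(-336)) + 202806 = (205/3 + 112) + 202806 = 541/3 + 202806 = 608959/3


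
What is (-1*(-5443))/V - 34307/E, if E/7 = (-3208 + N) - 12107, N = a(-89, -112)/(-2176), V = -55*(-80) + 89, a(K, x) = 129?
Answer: 229264353731/149598479241 ≈ 1.5325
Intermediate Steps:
V = 4489 (V = 4400 + 89 = 4489)
N = -129/2176 (N = 129/(-2176) = 129*(-1/2176) = -129/2176 ≈ -0.059283)
E = -233278983/2176 (E = 7*((-3208 - 129/2176) - 12107) = 7*(-6980737/2176 - 12107) = 7*(-33325569/2176) = -233278983/2176 ≈ -1.0721e+5)
(-1*(-5443))/V - 34307/E = -1*(-5443)/4489 - 34307/(-233278983/2176) = 5443*(1/4489) - 34307*(-2176/233278983) = 5443/4489 + 10664576/33325569 = 229264353731/149598479241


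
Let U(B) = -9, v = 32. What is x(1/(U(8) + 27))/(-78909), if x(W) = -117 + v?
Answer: 85/78909 ≈ 0.0010772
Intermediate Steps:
x(W) = -85 (x(W) = -117 + 32 = -85)
x(1/(U(8) + 27))/(-78909) = -85/(-78909) = -85*(-1/78909) = 85/78909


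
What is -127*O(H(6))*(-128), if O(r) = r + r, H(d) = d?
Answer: 195072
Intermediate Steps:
O(r) = 2*r
-127*O(H(6))*(-128) = -254*6*(-128) = -127*12*(-128) = -1524*(-128) = 195072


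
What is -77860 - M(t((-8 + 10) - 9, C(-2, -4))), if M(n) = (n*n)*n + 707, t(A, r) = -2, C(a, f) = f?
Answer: -78559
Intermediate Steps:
M(n) = 707 + n³ (M(n) = n²*n + 707 = n³ + 707 = 707 + n³)
-77860 - M(t((-8 + 10) - 9, C(-2, -4))) = -77860 - (707 + (-2)³) = -77860 - (707 - 8) = -77860 - 1*699 = -77860 - 699 = -78559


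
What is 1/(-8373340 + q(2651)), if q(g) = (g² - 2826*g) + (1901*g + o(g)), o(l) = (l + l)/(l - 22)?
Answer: -239/907653164 ≈ -2.6332e-7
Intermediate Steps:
o(l) = 2*l/(-22 + l) (o(l) = (2*l)/(-22 + l) = 2*l/(-22 + l))
q(g) = g² - 925*g + 2*g/(-22 + g) (q(g) = (g² - 2826*g) + (1901*g + 2*g/(-22 + g)) = g² - 925*g + 2*g/(-22 + g))
1/(-8373340 + q(2651)) = 1/(-8373340 + 2651*(2 + (-925 + 2651)*(-22 + 2651))/(-22 + 2651)) = 1/(-8373340 + 2651*(2 + 1726*2629)/2629) = 1/(-8373340 + 2651*(1/2629)*(2 + 4537654)) = 1/(-8373340 + 2651*(1/2629)*4537656) = 1/(-8373340 + 1093575096/239) = 1/(-907653164/239) = -239/907653164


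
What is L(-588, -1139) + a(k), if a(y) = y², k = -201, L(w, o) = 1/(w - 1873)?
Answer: 99426860/2461 ≈ 40401.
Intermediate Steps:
L(w, o) = 1/(-1873 + w)
L(-588, -1139) + a(k) = 1/(-1873 - 588) + (-201)² = 1/(-2461) + 40401 = -1/2461 + 40401 = 99426860/2461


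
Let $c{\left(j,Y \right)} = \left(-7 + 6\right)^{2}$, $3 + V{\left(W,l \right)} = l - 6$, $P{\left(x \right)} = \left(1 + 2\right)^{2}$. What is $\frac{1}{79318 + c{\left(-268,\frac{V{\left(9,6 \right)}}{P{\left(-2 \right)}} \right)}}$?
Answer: $\frac{1}{79319} \approx 1.2607 \cdot 10^{-5}$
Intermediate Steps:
$P{\left(x \right)} = 9$ ($P{\left(x \right)} = 3^{2} = 9$)
$V{\left(W,l \right)} = -9 + l$ ($V{\left(W,l \right)} = -3 + \left(l - 6\right) = -3 + \left(-6 + l\right) = -9 + l$)
$c{\left(j,Y \right)} = 1$ ($c{\left(j,Y \right)} = \left(-1\right)^{2} = 1$)
$\frac{1}{79318 + c{\left(-268,\frac{V{\left(9,6 \right)}}{P{\left(-2 \right)}} \right)}} = \frac{1}{79318 + 1} = \frac{1}{79319}$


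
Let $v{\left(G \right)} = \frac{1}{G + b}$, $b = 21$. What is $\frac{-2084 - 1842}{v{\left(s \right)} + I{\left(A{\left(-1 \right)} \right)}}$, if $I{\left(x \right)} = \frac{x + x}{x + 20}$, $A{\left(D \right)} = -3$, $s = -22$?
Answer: $\frac{66742}{23} \approx 2901.8$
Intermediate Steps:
$I{\left(x \right)} = \frac{2 x}{20 + x}$
$v{\left(G \right)} = \frac{1}{21 + G}$ ($v{\left(G \right)} = \frac{1}{G + 21} = \frac{1}{21 + G}$)
$\frac{-2084 - 1842}{v{\left(s \right)} + I{\left(A{\left(-1 \right)} \right)}} = \frac{-2084 - 1842}{\frac{1}{21 - 22} + 2 \left(-3\right) \frac{1}{20 - 3}} = - \frac{3926}{\frac{1}{-1} + 2 \left(-3\right) \frac{1}{17}} = - \frac{3926}{-1 + 2 \left(-3\right) \frac{1}{17}} = - \frac{3926}{-1 - \frac{6}{17}} = - \frac{3926}{- \frac{23}{17}} = \left(-3926\right) \left(- \frac{17}{23}\right) = \frac{66742}{23}$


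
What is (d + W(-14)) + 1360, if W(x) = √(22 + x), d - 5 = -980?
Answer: 385 + 2*√2 ≈ 387.83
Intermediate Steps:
d = -975 (d = 5 - 980 = -975)
(d + W(-14)) + 1360 = (-975 + √(22 - 14)) + 1360 = (-975 + √8) + 1360 = (-975 + 2*√2) + 1360 = 385 + 2*√2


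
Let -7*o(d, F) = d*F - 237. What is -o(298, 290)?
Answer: 86183/7 ≈ 12312.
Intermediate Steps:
o(d, F) = 237/7 - F*d/7 (o(d, F) = -(d*F - 237)/7 = -(F*d - 237)/7 = -(-237 + F*d)/7 = 237/7 - F*d/7)
-o(298, 290) = -(237/7 - ⅐*290*298) = -(237/7 - 86420/7) = -1*(-86183/7) = 86183/7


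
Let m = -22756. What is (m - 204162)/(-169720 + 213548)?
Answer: -113459/21914 ≈ -5.1775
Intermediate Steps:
(m - 204162)/(-169720 + 213548) = (-22756 - 204162)/(-169720 + 213548) = -226918/43828 = -226918*1/43828 = -113459/21914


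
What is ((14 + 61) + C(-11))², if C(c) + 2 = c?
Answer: 3844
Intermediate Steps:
C(c) = -2 + c
((14 + 61) + C(-11))² = ((14 + 61) + (-2 - 11))² = (75 - 13)² = 62² = 3844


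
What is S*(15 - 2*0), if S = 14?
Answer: 210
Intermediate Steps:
S*(15 - 2*0) = 14*(15 - 2*0) = 14*(15 + 0) = 14*15 = 210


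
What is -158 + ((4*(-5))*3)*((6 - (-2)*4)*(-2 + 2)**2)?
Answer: -158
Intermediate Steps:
-158 + ((4*(-5))*3)*((6 - (-2)*4)*(-2 + 2)**2) = -158 + (-20*3)*((6 - 1*(-8))*0**2) = -158 - 60*(6 + 8)*0 = -158 - 840*0 = -158 - 60*0 = -158 + 0 = -158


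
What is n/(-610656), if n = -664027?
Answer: 664027/610656 ≈ 1.0874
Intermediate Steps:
n/(-610656) = -664027/(-610656) = -664027*(-1/610656) = 664027/610656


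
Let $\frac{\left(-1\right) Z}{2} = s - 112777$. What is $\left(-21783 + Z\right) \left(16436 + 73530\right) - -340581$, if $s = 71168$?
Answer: $5527401791$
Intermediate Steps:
$Z = 83218$ ($Z = - 2 \left(71168 - 112777\right) = \left(-2\right) \left(-41609\right) = 83218$)
$\left(-21783 + Z\right) \left(16436 + 73530\right) - -340581 = \left(-21783 + 83218\right) \left(16436 + 73530\right) - -340581 = 61435 \cdot 89966 + 340581 = 5527061210 + 340581 = 5527401791$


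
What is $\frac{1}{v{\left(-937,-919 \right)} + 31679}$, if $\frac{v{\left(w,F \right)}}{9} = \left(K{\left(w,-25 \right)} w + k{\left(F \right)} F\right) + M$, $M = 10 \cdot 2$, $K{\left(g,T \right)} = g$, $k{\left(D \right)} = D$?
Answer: $\frac{1}{15534629} \approx 6.4372 \cdot 10^{-8}$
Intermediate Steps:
$M = 20$
$v{\left(w,F \right)} = 180 + 9 F^{2} + 9 w^{2}$ ($v{\left(w,F \right)} = 9 \left(\left(w w + F F\right) + 20\right) = 9 \left(\left(w^{2} + F^{2}\right) + 20\right) = 9 \left(\left(F^{2} + w^{2}\right) + 20\right) = 9 \left(20 + F^{2} + w^{2}\right) = 180 + 9 F^{2} + 9 w^{2}$)
$\frac{1}{v{\left(-937,-919 \right)} + 31679} = \frac{1}{\left(180 + 9 \left(-919\right)^{2} + 9 \left(-937\right)^{2}\right) + 31679} = \frac{1}{\left(180 + 9 \cdot 844561 + 9 \cdot 877969\right) + 31679} = \frac{1}{\left(180 + 7601049 + 7901721\right) + 31679} = \frac{1}{15502950 + 31679} = \frac{1}{15534629}$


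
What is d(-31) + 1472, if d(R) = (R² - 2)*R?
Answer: -28257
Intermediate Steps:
d(R) = R*(-2 + R²) (d(R) = (-2 + R²)*R = R*(-2 + R²))
d(-31) + 1472 = -31*(-2 + (-31)²) + 1472 = -31*(-2 + 961) + 1472 = -31*959 + 1472 = -29729 + 1472 = -28257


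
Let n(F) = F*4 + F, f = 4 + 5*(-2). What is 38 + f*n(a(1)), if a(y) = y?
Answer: 8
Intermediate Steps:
f = -6 (f = 4 - 10 = -6)
n(F) = 5*F (n(F) = 4*F + F = 5*F)
38 + f*n(a(1)) = 38 - 30 = 8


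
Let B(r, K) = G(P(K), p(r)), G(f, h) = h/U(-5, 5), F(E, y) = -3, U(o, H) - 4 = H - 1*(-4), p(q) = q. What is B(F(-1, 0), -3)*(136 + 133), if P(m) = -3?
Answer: -807/13 ≈ -62.077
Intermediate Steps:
U(o, H) = 8 + H (U(o, H) = 4 + (H - 1*(-4)) = 4 + (H + 4) = 4 + (4 + H) = 8 + H)
G(f, h) = h/13 (G(f, h) = h/(8 + 5) = h/13)
B(r, K) = r/13
B(F(-1, 0), -3)*(136 + 133) = ((1/13)*(-3))*(136 + 133) = -3/13*269 = -807/13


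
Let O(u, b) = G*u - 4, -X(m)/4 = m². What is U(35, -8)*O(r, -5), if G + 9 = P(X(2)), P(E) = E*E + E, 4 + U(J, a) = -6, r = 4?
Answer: -9200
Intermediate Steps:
U(J, a) = -10 (U(J, a) = -4 - 6 = -10)
X(m) = -4*m²
P(E) = E + E² (P(E) = E² + E = E + E²)
G = 231 (G = -9 + (-4*2²)*(1 - 4*2²) = -9 + (-4*4)*(1 - 4*4) = -9 - 16*(1 - 16) = -9 - 16*(-15) = -9 + 240 = 231)
O(u, b) = -4 + 231*u (O(u, b) = 231*u - 4 = -4 + 231*u)
U(35, -8)*O(r, -5) = -10*(-4 + 231*4) = -10*(-4 + 924) = -10*920 = -9200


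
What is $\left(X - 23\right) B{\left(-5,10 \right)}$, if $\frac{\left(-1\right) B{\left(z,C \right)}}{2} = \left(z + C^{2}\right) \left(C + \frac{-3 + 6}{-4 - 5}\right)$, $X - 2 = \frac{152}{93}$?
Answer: $\frac{9923510}{279} \approx 35568.0$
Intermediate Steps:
$X = \frac{338}{93}$ ($X = 2 + \frac{152}{93} = \frac{338}{93} \approx 3.6344$)
$B{\left(z,C \right)} = - 2 \left(- \frac{1}{3} + C\right) \left(z + C^{2}\right)$ ($B{\left(z,C \right)} = - 2 \left(z + C^{2}\right) \left(C + \frac{-3 + 6}{-4 - 5}\right) = - 2 \left(z + C^{2}\right) \left(C + \frac{3}{-9}\right) = - 2 \left(z + C^{2}\right) \left(C + 3 \left(- \frac{1}{9}\right)\right) = - 2 \left(z + C^{2}\right) \left(C - \frac{1}{3}\right) = - 2 \left(z + C^{2}\right) \left(- \frac{1}{3} + C\right) = - 2 \left(- \frac{1}{3} + C\right) \left(z + C^{2}\right)$)
$\left(X - 23\right) B{\left(-5,10 \right)} = \left(\frac{338}{93} - 23\right) \left(- 2 \cdot 10^{3} + \frac{2}{3} \left(-5\right) + \frac{2 \cdot 10^{2}}{3} - 20 \left(-5\right)\right) = - \frac{1801 \left(\left(-2\right) 1000 - \frac{10}{3} + \frac{2}{3} \cdot 100 + 100\right)}{93} = - \frac{1801 \left(-2000 - \frac{10}{3} + \frac{200}{3} + 100\right)}{93} = \left(- \frac{1801}{93}\right) \left(- \frac{5510}{3}\right) = \frac{9923510}{279}$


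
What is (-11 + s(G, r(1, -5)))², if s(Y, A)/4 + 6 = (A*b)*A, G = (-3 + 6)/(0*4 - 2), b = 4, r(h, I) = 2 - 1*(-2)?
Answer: 48841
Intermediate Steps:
r(h, I) = 4 (r(h, I) = 2 + 2 = 4)
G = -3/2 (G = 3/(0 - 2) = 3/(-2) = 3*(-½) = -3/2 ≈ -1.5000)
s(Y, A) = -24 + 16*A² (s(Y, A) = -24 + 4*((A*4)*A) = -24 + 4*((4*A)*A) = -24 + 4*(4*A²) = -24 + 16*A²)
(-11 + s(G, r(1, -5)))² = (-11 + (-24 + 16*4²))² = (-11 + (-24 + 16*16))² = (-11 + (-24 + 256))² = (-11 + 232)² = 221² = 48841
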